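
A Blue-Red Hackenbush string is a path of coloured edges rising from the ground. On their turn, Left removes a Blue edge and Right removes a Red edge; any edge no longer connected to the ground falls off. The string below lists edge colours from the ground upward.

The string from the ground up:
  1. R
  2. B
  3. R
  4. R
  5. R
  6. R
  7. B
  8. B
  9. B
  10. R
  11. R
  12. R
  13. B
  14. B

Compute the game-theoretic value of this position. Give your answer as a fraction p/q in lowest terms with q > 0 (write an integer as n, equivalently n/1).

value_1 [R]  L=[]  R=[0]  ⇒ -1
value_2 [RB]  L=[-1]  R=[0]  ⇒ -1/2
value_3 [RBR]  L=[-1]  R=[-1/2,0]  ⇒ -3/4
value_4 [RBRR]  L=[-1]  R=[-3/4,-1/2,0]  ⇒ -7/8
value_5 [RBRRR]  L=[-1]  R=[-7/8,-3/4,-1/2,0]  ⇒ -15/16
value_6 [RBRRRR]  L=[-1]  R=[-15/16,-7/8,-3/4,-1/2,0]  ⇒ -31/32
value_7 [RBRRRRB]  L=[-1,-31/32]  R=[-15/16,-7/8,-3/4,-1/2,0]  ⇒ -61/64
value_8 [RBRRRRBB]  L=[-1,-31/32,-61/64]  R=[-15/16,-7/8,-3/4,-1/2,0]  ⇒ -121/128
value_9 [RBRRRRBBB]  L=[-1,-31/32,-61/64,-121/128]  R=[-15/16,-7/8,-3/4,-1/2,0]  ⇒ -241/256
value_10 [RBRRRRBBBR]  L=[-1,-31/32,-61/64,-121/128]  R=[-241/256,-15/16,-7/8,-3/4,-1/2,0]  ⇒ -483/512
value_11 [RBRRRRBBBRR]  L=[-1,-31/32,-61/64,-121/128]  R=[-483/512,-241/256,-15/16,-7/8,-3/4,-1/2,0]  ⇒ -967/1024
value_12 [RBRRRRBBBRRR]  L=[-1,-31/32,-61/64,-121/128]  R=[-967/1024,-483/512,-241/256,-15/16,-7/8,-3/4,-1/2,0]  ⇒ -1935/2048
value_13 [RBRRRRBBBRRRB]  L=[-1,-31/32,-61/64,-121/128,-1935/2048]  R=[-967/1024,-483/512,-241/256,-15/16,-7/8,-3/4,-1/2,0]  ⇒ -3869/4096
value_14 [RBRRRRBBBRRRBB]  L=[-1,-31/32,-61/64,-121/128,-1935/2048,-3869/4096]  R=[-967/1024,-483/512,-241/256,-15/16,-7/8,-3/4,-1/2,0]  ⇒ -7737/8192

-7737/8192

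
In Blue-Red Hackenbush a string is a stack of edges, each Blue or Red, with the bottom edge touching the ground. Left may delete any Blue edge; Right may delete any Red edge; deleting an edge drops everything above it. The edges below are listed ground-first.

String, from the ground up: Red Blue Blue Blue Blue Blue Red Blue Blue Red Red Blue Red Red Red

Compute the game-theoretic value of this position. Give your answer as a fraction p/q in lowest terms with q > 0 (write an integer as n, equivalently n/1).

Prefix values for Red Blue Blue Blue Blue Blue Red Blue Blue Red Red Blue Red Red Red via {L|R} + simplicity:
edge 1 of 15 (Red): { ∅ | 0 } => -1
edge 2 of 15 (Blue): { -1 | 0 } => -1/2
edge 3 of 15 (Blue): { -1, -1/2 | 0 } => -1/4
edge 4 of 15 (Blue): { -1, -1/2, -1/4 | 0 } => -1/8
edge 5 of 15 (Blue): { -1, -1/2, -1/4, -1/8 | 0 } => -1/16
edge 6 of 15 (Blue): { -1, -1/2, -1/4, -1/8, -1/16 | 0 } => -1/32
edge 7 of 15 (Red): { -1, -1/2, -1/4, -1/8, -1/16 | -1/32, 0 } => -3/64
edge 8 of 15 (Blue): { -1, -1/2, -1/4, -1/8, -1/16, -3/64 | -1/32, 0 } => -5/128
edge 9 of 15 (Blue): { -1, -1/2, -1/4, -1/8, -1/16, -3/64, -5/128 | -1/32, 0 } => -9/256
edge 10 of 15 (Red): { -1, -1/2, -1/4, -1/8, -1/16, -3/64, -5/128 | -9/256, -1/32, 0 } => -19/512
edge 11 of 15 (Red): { -1, -1/2, -1/4, -1/8, -1/16, -3/64, -5/128 | -19/512, -9/256, -1/32, 0 } => -39/1024
edge 12 of 15 (Blue): { -1, -1/2, -1/4, -1/8, -1/16, -3/64, -5/128, -39/1024 | -19/512, -9/256, -1/32, 0 } => -77/2048
edge 13 of 15 (Red): { -1, -1/2, -1/4, -1/8, -1/16, -3/64, -5/128, -39/1024 | -77/2048, -19/512, -9/256, -1/32, 0 } => -155/4096
edge 14 of 15 (Red): { -1, -1/2, -1/4, -1/8, -1/16, -3/64, -5/128, -39/1024 | -155/4096, -77/2048, -19/512, -9/256, -1/32, 0 } => -311/8192
edge 15 of 15 (Red): { -1, -1/2, -1/4, -1/8, -1/16, -3/64, -5/128, -39/1024 | -311/8192, -155/4096, -77/2048, -19/512, -9/256, -1/32, 0 } => -623/16384

-623/16384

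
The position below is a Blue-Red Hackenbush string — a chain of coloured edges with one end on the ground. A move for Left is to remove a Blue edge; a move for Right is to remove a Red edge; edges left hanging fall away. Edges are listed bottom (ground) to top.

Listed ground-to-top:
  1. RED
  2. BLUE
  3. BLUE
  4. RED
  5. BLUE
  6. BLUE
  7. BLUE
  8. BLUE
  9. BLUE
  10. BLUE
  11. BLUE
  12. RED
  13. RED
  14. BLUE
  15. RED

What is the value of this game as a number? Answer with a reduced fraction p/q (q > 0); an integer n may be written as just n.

Prefix values for RED BLUE BLUE RED BLUE BLUE BLUE BLUE BLUE BLUE BLUE RED RED BLUE RED via {L|R} + simplicity:
step 1: add RED to get R; options L={  } R={ 0 } → -1
step 2: add BLUE to get RB; options L={ -1 } R={ 0 } → -1/2
step 3: add BLUE to get RBB; options L={ -1; -1/2 } R={ 0 } → -1/4
step 4: add RED to get RBBR; options L={ -1; -1/2 } R={ -1/4; 0 } → -3/8
step 5: add BLUE to get RBBRB; options L={ -1; -1/2; -3/8 } R={ -1/4; 0 } → -5/16
step 6: add BLUE to get RBBRBB; options L={ -1; -1/2; -3/8; -5/16 } R={ -1/4; 0 } → -9/32
step 7: add BLUE to get RBBRBBB; options L={ -1; -1/2; -3/8; -5/16; -9/32 } R={ -1/4; 0 } → -17/64
step 8: add BLUE to get RBBRBBBB; options L={ -1; -1/2; -3/8; -5/16; -9/32; -17/64 } R={ -1/4; 0 } → -33/128
step 9: add BLUE to get RBBRBBBBB; options L={ -1; -1/2; -3/8; -5/16; -9/32; -17/64; -33/128 } R={ -1/4; 0 } → -65/256
step 10: add BLUE to get RBBRBBBBBB; options L={ -1; -1/2; -3/8; -5/16; -9/32; -17/64; -33/128; -65/256 } R={ -1/4; 0 } → -129/512
step 11: add BLUE to get RBBRBBBBBBB; options L={ -1; -1/2; -3/8; -5/16; -9/32; -17/64; -33/128; -65/256; -129/512 } R={ -1/4; 0 } → -257/1024
step 12: add RED to get RBBRBBBBBBBR; options L={ -1; -1/2; -3/8; -5/16; -9/32; -17/64; -33/128; -65/256; -129/512 } R={ -257/1024; -1/4; 0 } → -515/2048
step 13: add RED to get RBBRBBBBBBBRR; options L={ -1; -1/2; -3/8; -5/16; -9/32; -17/64; -33/128; -65/256; -129/512 } R={ -515/2048; -257/1024; -1/4; 0 } → -1031/4096
step 14: add BLUE to get RBBRBBBBBBBRRB; options L={ -1; -1/2; -3/8; -5/16; -9/32; -17/64; -33/128; -65/256; -129/512; -1031/4096 } R={ -515/2048; -257/1024; -1/4; 0 } → -2061/8192
step 15: add RED to get RBBRBBBBBBBRRBR; options L={ -1; -1/2; -3/8; -5/16; -9/32; -17/64; -33/128; -65/256; -129/512; -1031/4096 } R={ -2061/8192; -515/2048; -257/1024; -1/4; 0 } → -4123/16384

-4123/16384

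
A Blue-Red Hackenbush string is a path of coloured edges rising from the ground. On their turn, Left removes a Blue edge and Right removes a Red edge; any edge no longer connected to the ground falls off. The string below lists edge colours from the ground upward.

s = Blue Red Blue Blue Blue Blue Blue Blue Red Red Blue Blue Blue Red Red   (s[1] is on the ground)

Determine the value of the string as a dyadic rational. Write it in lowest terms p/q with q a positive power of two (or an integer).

Recurse on prefixes of the 15-edge string Blue Red Blue Blue Blue Blue Blue Blue Red Red Blue Blue Blue Red Red:
B: Left { 0 }, Right { · } = simplest 1
BR: Left { 0 }, Right { 1 } = simplest 1/2
BRB: Left { 0; 1/2 }, Right { 1 } = simplest 3/4
BRBB: Left { 0; 1/2; 3/4 }, Right { 1 } = simplest 7/8
BRBBB: Left { 0; 1/2; 3/4; 7/8 }, Right { 1 } = simplest 15/16
BRBBBB: Left { 0; 1/2; 3/4; 7/8; 15/16 }, Right { 1 } = simplest 31/32
BRBBBBB: Left { 0; 1/2; 3/4; 7/8; 15/16; 31/32 }, Right { 1 } = simplest 63/64
BRBBBBBB: Left { 0; 1/2; 3/4; 7/8; 15/16; 31/32; 63/64 }, Right { 1 } = simplest 127/128
BRBBBBBBR: Left { 0; 1/2; 3/4; 7/8; 15/16; 31/32; 63/64 }, Right { 127/128; 1 } = simplest 253/256
BRBBBBBBRR: Left { 0; 1/2; 3/4; 7/8; 15/16; 31/32; 63/64 }, Right { 253/256; 127/128; 1 } = simplest 505/512
BRBBBBBBRRB: Left { 0; 1/2; 3/4; 7/8; 15/16; 31/32; 63/64; 505/512 }, Right { 253/256; 127/128; 1 } = simplest 1011/1024
BRBBBBBBRRBB: Left { 0; 1/2; 3/4; 7/8; 15/16; 31/32; 63/64; 505/512; 1011/1024 }, Right { 253/256; 127/128; 1 } = simplest 2023/2048
BRBBBBBBRRBBB: Left { 0; 1/2; 3/4; 7/8; 15/16; 31/32; 63/64; 505/512; 1011/1024; 2023/2048 }, Right { 253/256; 127/128; 1 } = simplest 4047/4096
BRBBBBBBRRBBBR: Left { 0; 1/2; 3/4; 7/8; 15/16; 31/32; 63/64; 505/512; 1011/1024; 2023/2048 }, Right { 4047/4096; 253/256; 127/128; 1 } = simplest 8093/8192
BRBBBBBBRRBBBRR: Left { 0; 1/2; 3/4; 7/8; 15/16; 31/32; 63/64; 505/512; 1011/1024; 2023/2048 }, Right { 8093/8192; 4047/4096; 253/256; 127/128; 1 } = simplest 16185/16384

16185/16384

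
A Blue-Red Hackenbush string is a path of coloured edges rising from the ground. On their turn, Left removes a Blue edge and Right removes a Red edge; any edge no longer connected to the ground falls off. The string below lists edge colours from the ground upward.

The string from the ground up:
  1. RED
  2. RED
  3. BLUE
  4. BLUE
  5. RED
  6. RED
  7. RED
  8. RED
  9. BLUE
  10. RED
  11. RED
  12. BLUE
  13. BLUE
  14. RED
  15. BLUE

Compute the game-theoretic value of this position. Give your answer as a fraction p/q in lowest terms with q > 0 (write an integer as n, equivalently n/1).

-12133/8192

step 1: add RED to get R; options L={  } R={ 0 } -> -1
step 2: add RED to get RR; options L={  } R={ -1, 0 } -> -2
step 3: add BLUE to get RRB; options L={ -2 } R={ -1, 0 } -> -3/2
step 4: add BLUE to get RRBB; options L={ -2, -3/2 } R={ -1, 0 } -> -5/4
step 5: add RED to get RRBBR; options L={ -2, -3/2 } R={ -5/4, -1, 0 } -> -11/8
step 6: add RED to get RRBBRR; options L={ -2, -3/2 } R={ -11/8, -5/4, -1, 0 } -> -23/16
step 7: add RED to get RRBBRRR; options L={ -2, -3/2 } R={ -23/16, -11/8, -5/4, -1, 0 } -> -47/32
step 8: add RED to get RRBBRRRR; options L={ -2, -3/2 } R={ -47/32, -23/16, -11/8, -5/4, -1, 0 } -> -95/64
step 9: add BLUE to get RRBBRRRRB; options L={ -2, -3/2, -95/64 } R={ -47/32, -23/16, -11/8, -5/4, -1, 0 } -> -189/128
step 10: add RED to get RRBBRRRRBR; options L={ -2, -3/2, -95/64 } R={ -189/128, -47/32, -23/16, -11/8, -5/4, -1, 0 } -> -379/256
step 11: add RED to get RRBBRRRRBRR; options L={ -2, -3/2, -95/64 } R={ -379/256, -189/128, -47/32, -23/16, -11/8, -5/4, -1, 0 } -> -759/512
step 12: add BLUE to get RRBBRRRRBRRB; options L={ -2, -3/2, -95/64, -759/512 } R={ -379/256, -189/128, -47/32, -23/16, -11/8, -5/4, -1, 0 } -> -1517/1024
step 13: add BLUE to get RRBBRRRRBRRBB; options L={ -2, -3/2, -95/64, -759/512, -1517/1024 } R={ -379/256, -189/128, -47/32, -23/16, -11/8, -5/4, -1, 0 } -> -3033/2048
step 14: add RED to get RRBBRRRRBRRBBR; options L={ -2, -3/2, -95/64, -759/512, -1517/1024 } R={ -3033/2048, -379/256, -189/128, -47/32, -23/16, -11/8, -5/4, -1, 0 } -> -6067/4096
step 15: add BLUE to get RRBBRRRRBRRBBRB; options L={ -2, -3/2, -95/64, -759/512, -1517/1024, -6067/4096 } R={ -3033/2048, -379/256, -189/128, -47/32, -23/16, -11/8, -5/4, -1, 0 } -> -12133/8192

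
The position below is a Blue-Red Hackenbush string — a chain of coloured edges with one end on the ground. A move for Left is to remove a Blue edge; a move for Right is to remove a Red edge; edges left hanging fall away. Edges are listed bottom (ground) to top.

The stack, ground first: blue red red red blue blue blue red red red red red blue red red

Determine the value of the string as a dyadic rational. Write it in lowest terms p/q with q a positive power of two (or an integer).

Build g(s[:k]) for k = 1..15, string s = blue red red red blue blue blue red red red red red blue red red.
1 of 15 · b · max L 0 · min R +∞ => 1
2 of 15 · br · max L 0 · min R 1 => 1/2
3 of 15 · brr · max L 0 · min R 1/2 => 1/4
4 of 15 · brrr · max L 0 · min R 1/4 => 1/8
5 of 15 · brrrb · max L 1/8 · min R 1/4 => 3/16
6 of 15 · brrrbb · max L 3/16 · min R 1/4 => 7/32
7 of 15 · brrrbbb · max L 7/32 · min R 1/4 => 15/64
8 of 15 · brrrbbbr · max L 7/32 · min R 15/64 => 29/128
9 of 15 · brrrbbbrr · max L 7/32 · min R 29/128 => 57/256
10 of 15 · brrrbbbrrr · max L 7/32 · min R 57/256 => 113/512
11 of 15 · brrrbbbrrrr · max L 7/32 · min R 113/512 => 225/1024
12 of 15 · brrrbbbrrrrr · max L 7/32 · min R 225/1024 => 449/2048
13 of 15 · brrrbbbrrrrrb · max L 449/2048 · min R 225/1024 => 899/4096
14 of 15 · brrrbbbrrrrrbr · max L 449/2048 · min R 899/4096 => 1797/8192
15 of 15 · brrrbbbrrrrrbrr · max L 449/2048 · min R 1797/8192 => 3593/16384

3593/16384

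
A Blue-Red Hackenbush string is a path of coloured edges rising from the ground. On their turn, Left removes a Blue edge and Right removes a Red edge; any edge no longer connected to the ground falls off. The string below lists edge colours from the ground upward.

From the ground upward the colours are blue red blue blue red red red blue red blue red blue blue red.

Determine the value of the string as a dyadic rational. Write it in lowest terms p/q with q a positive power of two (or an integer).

6317/8192

step 1: add blue to get b; options L={ 0 } R={  } -> 1
step 2: add red to get br; options L={ 0 } R={ 1 } -> 1/2
step 3: add blue to get brb; options L={ 0 1/2 } R={ 1 } -> 3/4
step 4: add blue to get brbb; options L={ 0 1/2 3/4 } R={ 1 } -> 7/8
step 5: add red to get brbbr; options L={ 0 1/2 3/4 } R={ 7/8 1 } -> 13/16
step 6: add red to get brbbrr; options L={ 0 1/2 3/4 } R={ 13/16 7/8 1 } -> 25/32
step 7: add red to get brbbrrr; options L={ 0 1/2 3/4 } R={ 25/32 13/16 7/8 1 } -> 49/64
step 8: add blue to get brbbrrrb; options L={ 0 1/2 3/4 49/64 } R={ 25/32 13/16 7/8 1 } -> 99/128
step 9: add red to get brbbrrrbr; options L={ 0 1/2 3/4 49/64 } R={ 99/128 25/32 13/16 7/8 1 } -> 197/256
step 10: add blue to get brbbrrrbrb; options L={ 0 1/2 3/4 49/64 197/256 } R={ 99/128 25/32 13/16 7/8 1 } -> 395/512
step 11: add red to get brbbrrrbrbr; options L={ 0 1/2 3/4 49/64 197/256 } R={ 395/512 99/128 25/32 13/16 7/8 1 } -> 789/1024
step 12: add blue to get brbbrrrbrbrb; options L={ 0 1/2 3/4 49/64 197/256 789/1024 } R={ 395/512 99/128 25/32 13/16 7/8 1 } -> 1579/2048
step 13: add blue to get brbbrrrbrbrbb; options L={ 0 1/2 3/4 49/64 197/256 789/1024 1579/2048 } R={ 395/512 99/128 25/32 13/16 7/8 1 } -> 3159/4096
step 14: add red to get brbbrrrbrbrbbr; options L={ 0 1/2 3/4 49/64 197/256 789/1024 1579/2048 } R={ 3159/4096 395/512 99/128 25/32 13/16 7/8 1 } -> 6317/8192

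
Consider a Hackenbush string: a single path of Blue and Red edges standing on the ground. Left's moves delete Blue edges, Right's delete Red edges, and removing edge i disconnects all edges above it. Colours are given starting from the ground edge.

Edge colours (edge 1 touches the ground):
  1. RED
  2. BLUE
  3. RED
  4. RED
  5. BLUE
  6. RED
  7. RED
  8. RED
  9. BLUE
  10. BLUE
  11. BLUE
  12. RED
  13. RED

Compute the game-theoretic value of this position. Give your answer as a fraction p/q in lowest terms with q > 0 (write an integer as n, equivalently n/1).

R: Left {  }, Right { 0 } gives simplest -1
RB: Left { -1 }, Right { 0 } gives simplest -1/2
RBR: Left { -1 }, Right { -1/2; 0 } gives simplest -3/4
RBRR: Left { -1 }, Right { -3/4; -1/2; 0 } gives simplest -7/8
RBRRB: Left { -1; -7/8 }, Right { -3/4; -1/2; 0 } gives simplest -13/16
RBRRBR: Left { -1; -7/8 }, Right { -13/16; -3/4; -1/2; 0 } gives simplest -27/32
RBRRBRR: Left { -1; -7/8 }, Right { -27/32; -13/16; -3/4; -1/2; 0 } gives simplest -55/64
RBRRBRRR: Left { -1; -7/8 }, Right { -55/64; -27/32; -13/16; -3/4; -1/2; 0 } gives simplest -111/128
RBRRBRRRB: Left { -1; -7/8; -111/128 }, Right { -55/64; -27/32; -13/16; -3/4; -1/2; 0 } gives simplest -221/256
RBRRBRRRBB: Left { -1; -7/8; -111/128; -221/256 }, Right { -55/64; -27/32; -13/16; -3/4; -1/2; 0 } gives simplest -441/512
RBRRBRRRBBB: Left { -1; -7/8; -111/128; -221/256; -441/512 }, Right { -55/64; -27/32; -13/16; -3/4; -1/2; 0 } gives simplest -881/1024
RBRRBRRRBBBR: Left { -1; -7/8; -111/128; -221/256; -441/512 }, Right { -881/1024; -55/64; -27/32; -13/16; -3/4; -1/2; 0 } gives simplest -1763/2048
RBRRBRRRBBBRR: Left { -1; -7/8; -111/128; -221/256; -441/512 }, Right { -1763/2048; -881/1024; -55/64; -27/32; -13/16; -3/4; -1/2; 0 } gives simplest -3527/4096

-3527/4096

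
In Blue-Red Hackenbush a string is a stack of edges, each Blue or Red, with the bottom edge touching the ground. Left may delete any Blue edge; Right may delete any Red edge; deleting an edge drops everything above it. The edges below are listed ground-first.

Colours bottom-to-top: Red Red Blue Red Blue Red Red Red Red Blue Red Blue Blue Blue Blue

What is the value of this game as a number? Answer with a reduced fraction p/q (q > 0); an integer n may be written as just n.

G_1 [R]  L=[none]  R=[0]  -> -1
G_2 [RR]  L=[none]  R=[-1, 0]  -> -2
G_3 [RRB]  L=[-2]  R=[-1, 0]  -> -3/2
G_4 [RRBR]  L=[-2]  R=[-3/2, -1, 0]  -> -7/4
G_5 [RRBRB]  L=[-2, -7/4]  R=[-3/2, -1, 0]  -> -13/8
G_6 [RRBRBR]  L=[-2, -7/4]  R=[-13/8, -3/2, -1, 0]  -> -27/16
G_7 [RRBRBRR]  L=[-2, -7/4]  R=[-27/16, -13/8, -3/2, -1, 0]  -> -55/32
G_8 [RRBRBRRR]  L=[-2, -7/4]  R=[-55/32, -27/16, -13/8, -3/2, -1, 0]  -> -111/64
G_9 [RRBRBRRRR]  L=[-2, -7/4]  R=[-111/64, -55/32, -27/16, -13/8, -3/2, -1, 0]  -> -223/128
G_10 [RRBRBRRRRB]  L=[-2, -7/4, -223/128]  R=[-111/64, -55/32, -27/16, -13/8, -3/2, -1, 0]  -> -445/256
G_11 [RRBRBRRRRBR]  L=[-2, -7/4, -223/128]  R=[-445/256, -111/64, -55/32, -27/16, -13/8, -3/2, -1, 0]  -> -891/512
G_12 [RRBRBRRRRBRB]  L=[-2, -7/4, -223/128, -891/512]  R=[-445/256, -111/64, -55/32, -27/16, -13/8, -3/2, -1, 0]  -> -1781/1024
G_13 [RRBRBRRRRBRBB]  L=[-2, -7/4, -223/128, -891/512, -1781/1024]  R=[-445/256, -111/64, -55/32, -27/16, -13/8, -3/2, -1, 0]  -> -3561/2048
G_14 [RRBRBRRRRBRBBB]  L=[-2, -7/4, -223/128, -891/512, -1781/1024, -3561/2048]  R=[-445/256, -111/64, -55/32, -27/16, -13/8, -3/2, -1, 0]  -> -7121/4096
G_15 [RRBRBRRRRBRBBBB]  L=[-2, -7/4, -223/128, -891/512, -1781/1024, -3561/2048, -7121/4096]  R=[-445/256, -111/64, -55/32, -27/16, -13/8, -3/2, -1, 0]  -> -14241/8192

-14241/8192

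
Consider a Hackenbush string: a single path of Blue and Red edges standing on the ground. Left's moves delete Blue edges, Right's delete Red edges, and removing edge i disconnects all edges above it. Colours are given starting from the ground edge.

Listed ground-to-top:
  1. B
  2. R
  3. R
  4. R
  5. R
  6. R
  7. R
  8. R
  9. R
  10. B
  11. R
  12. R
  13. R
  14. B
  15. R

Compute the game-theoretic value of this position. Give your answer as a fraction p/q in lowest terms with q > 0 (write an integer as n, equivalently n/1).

69/16384

1 of 15 · B · max L 0 · min R +∞ = 1
2 of 15 · BR · max L 0 · min R 1 = 1/2
3 of 15 · BRR · max L 0 · min R 1/2 = 1/4
4 of 15 · BRRR · max L 0 · min R 1/4 = 1/8
5 of 15 · BRRRR · max L 0 · min R 1/8 = 1/16
6 of 15 · BRRRRR · max L 0 · min R 1/16 = 1/32
7 of 15 · BRRRRRR · max L 0 · min R 1/32 = 1/64
8 of 15 · BRRRRRRR · max L 0 · min R 1/64 = 1/128
9 of 15 · BRRRRRRRR · max L 0 · min R 1/128 = 1/256
10 of 15 · BRRRRRRRRB · max L 1/256 · min R 1/128 = 3/512
11 of 15 · BRRRRRRRRBR · max L 1/256 · min R 3/512 = 5/1024
12 of 15 · BRRRRRRRRBRR · max L 1/256 · min R 5/1024 = 9/2048
13 of 15 · BRRRRRRRRBRRR · max L 1/256 · min R 9/2048 = 17/4096
14 of 15 · BRRRRRRRRBRRRB · max L 17/4096 · min R 9/2048 = 35/8192
15 of 15 · BRRRRRRRRBRRRBR · max L 17/4096 · min R 35/8192 = 69/16384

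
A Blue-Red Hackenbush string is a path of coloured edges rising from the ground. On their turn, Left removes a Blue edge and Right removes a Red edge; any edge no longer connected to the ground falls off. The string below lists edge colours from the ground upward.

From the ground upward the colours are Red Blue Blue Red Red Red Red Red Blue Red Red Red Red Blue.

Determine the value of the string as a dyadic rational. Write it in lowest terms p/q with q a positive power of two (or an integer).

Build v(s[:k]) for k = 1..14, string s = Red Blue Blue Red Red Red Red Red Blue Red Red Red Red Blue.
edge 1 of 14 (Red): { none | 0 } — -1
edge 2 of 14 (Blue): { -1 | 0 } — -1/2
edge 3 of 14 (Blue): { -1; -1/2 | 0 } — -1/4
edge 4 of 14 (Red): { -1; -1/2 | -1/4; 0 } — -3/8
edge 5 of 14 (Red): { -1; -1/2 | -3/8; -1/4; 0 } — -7/16
edge 6 of 14 (Red): { -1; -1/2 | -7/16; -3/8; -1/4; 0 } — -15/32
edge 7 of 14 (Red): { -1; -1/2 | -15/32; -7/16; -3/8; -1/4; 0 } — -31/64
edge 8 of 14 (Red): { -1; -1/2 | -31/64; -15/32; -7/16; -3/8; -1/4; 0 } — -63/128
edge 9 of 14 (Blue): { -1; -1/2; -63/128 | -31/64; -15/32; -7/16; -3/8; -1/4; 0 } — -125/256
edge 10 of 14 (Red): { -1; -1/2; -63/128 | -125/256; -31/64; -15/32; -7/16; -3/8; -1/4; 0 } — -251/512
edge 11 of 14 (Red): { -1; -1/2; -63/128 | -251/512; -125/256; -31/64; -15/32; -7/16; -3/8; -1/4; 0 } — -503/1024
edge 12 of 14 (Red): { -1; -1/2; -63/128 | -503/1024; -251/512; -125/256; -31/64; -15/32; -7/16; -3/8; -1/4; 0 } — -1007/2048
edge 13 of 14 (Red): { -1; -1/2; -63/128 | -1007/2048; -503/1024; -251/512; -125/256; -31/64; -15/32; -7/16; -3/8; -1/4; 0 } — -2015/4096
edge 14 of 14 (Blue): { -1; -1/2; -63/128; -2015/4096 | -1007/2048; -503/1024; -251/512; -125/256; -31/64; -15/32; -7/16; -3/8; -1/4; 0 } — -4029/8192

-4029/8192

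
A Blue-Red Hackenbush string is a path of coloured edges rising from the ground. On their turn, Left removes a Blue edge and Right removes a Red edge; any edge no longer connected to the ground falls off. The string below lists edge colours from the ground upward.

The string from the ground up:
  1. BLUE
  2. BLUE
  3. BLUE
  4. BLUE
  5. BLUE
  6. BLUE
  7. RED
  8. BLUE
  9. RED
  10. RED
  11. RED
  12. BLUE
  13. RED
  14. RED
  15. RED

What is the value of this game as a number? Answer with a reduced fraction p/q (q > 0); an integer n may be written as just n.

value(B) = { 0 | ∅ } -> 1
value(BB) = { 0,1 | ∅ } -> 2
value(BBB) = { 0,1,2 | ∅ } -> 3
value(BBBB) = { 0,1,2,3 | ∅ } -> 4
value(BBBBB) = { 0,1,2,3,4 | ∅ } -> 5
value(BBBBBB) = { 0,1,2,3,4,5 | ∅ } -> 6
value(BBBBBBR) = { 0,1,2,3,4,5 | 6 } -> 11/2
value(BBBBBBRB) = { 0,1,2,3,4,5,11/2 | 6 } -> 23/4
value(BBBBBBRBR) = { 0,1,2,3,4,5,11/2 | 23/4,6 } -> 45/8
value(BBBBBBRBRR) = { 0,1,2,3,4,5,11/2 | 45/8,23/4,6 } -> 89/16
value(BBBBBBRBRRR) = { 0,1,2,3,4,5,11/2 | 89/16,45/8,23/4,6 } -> 177/32
value(BBBBBBRBRRRB) = { 0,1,2,3,4,5,11/2,177/32 | 89/16,45/8,23/4,6 } -> 355/64
value(BBBBBBRBRRRBR) = { 0,1,2,3,4,5,11/2,177/32 | 355/64,89/16,45/8,23/4,6 } -> 709/128
value(BBBBBBRBRRRBRR) = { 0,1,2,3,4,5,11/2,177/32 | 709/128,355/64,89/16,45/8,23/4,6 } -> 1417/256
value(BBBBBBRBRRRBRRR) = { 0,1,2,3,4,5,11/2,177/32 | 1417/256,709/128,355/64,89/16,45/8,23/4,6 } -> 2833/512

2833/512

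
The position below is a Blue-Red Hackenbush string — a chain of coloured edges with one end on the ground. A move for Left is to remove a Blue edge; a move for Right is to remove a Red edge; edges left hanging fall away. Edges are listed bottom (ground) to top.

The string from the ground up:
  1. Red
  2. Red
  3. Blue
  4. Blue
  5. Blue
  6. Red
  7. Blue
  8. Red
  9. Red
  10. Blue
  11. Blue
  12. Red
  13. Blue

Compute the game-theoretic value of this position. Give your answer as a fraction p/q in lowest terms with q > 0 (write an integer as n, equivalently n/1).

-2405/2048

edge 1 of 13 (Red): {  | 0 } = -1
edge 2 of 13 (Red): {  | -1,0 } = -2
edge 3 of 13 (Blue): { -2 | -1,0 } = -3/2
edge 4 of 13 (Blue): { -2,-3/2 | -1,0 } = -5/4
edge 5 of 13 (Blue): { -2,-3/2,-5/4 | -1,0 } = -9/8
edge 6 of 13 (Red): { -2,-3/2,-5/4 | -9/8,-1,0 } = -19/16
edge 7 of 13 (Blue): { -2,-3/2,-5/4,-19/16 | -9/8,-1,0 } = -37/32
edge 8 of 13 (Red): { -2,-3/2,-5/4,-19/16 | -37/32,-9/8,-1,0 } = -75/64
edge 9 of 13 (Red): { -2,-3/2,-5/4,-19/16 | -75/64,-37/32,-9/8,-1,0 } = -151/128
edge 10 of 13 (Blue): { -2,-3/2,-5/4,-19/16,-151/128 | -75/64,-37/32,-9/8,-1,0 } = -301/256
edge 11 of 13 (Blue): { -2,-3/2,-5/4,-19/16,-151/128,-301/256 | -75/64,-37/32,-9/8,-1,0 } = -601/512
edge 12 of 13 (Red): { -2,-3/2,-5/4,-19/16,-151/128,-301/256 | -601/512,-75/64,-37/32,-9/8,-1,0 } = -1203/1024
edge 13 of 13 (Blue): { -2,-3/2,-5/4,-19/16,-151/128,-301/256,-1203/1024 | -601/512,-75/64,-37/32,-9/8,-1,0 } = -2405/2048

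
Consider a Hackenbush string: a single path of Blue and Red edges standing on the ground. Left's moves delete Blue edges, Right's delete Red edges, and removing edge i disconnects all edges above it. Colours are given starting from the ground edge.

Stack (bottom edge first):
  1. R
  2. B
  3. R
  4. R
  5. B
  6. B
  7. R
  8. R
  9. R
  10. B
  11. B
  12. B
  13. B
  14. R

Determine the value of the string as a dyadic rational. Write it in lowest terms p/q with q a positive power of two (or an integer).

step 1: add R to get R; options L={ ∅ } R={ 0 } → -1
step 2: add B to get RB; options L={ -1 } R={ 0 } → -1/2
step 3: add R to get RBR; options L={ -1 } R={ -1/2; 0 } → -3/4
step 4: add R to get RBRR; options L={ -1 } R={ -3/4; -1/2; 0 } → -7/8
step 5: add B to get RBRRB; options L={ -1; -7/8 } R={ -3/4; -1/2; 0 } → -13/16
step 6: add B to get RBRRBB; options L={ -1; -7/8; -13/16 } R={ -3/4; -1/2; 0 } → -25/32
step 7: add R to get RBRRBBR; options L={ -1; -7/8; -13/16 } R={ -25/32; -3/4; -1/2; 0 } → -51/64
step 8: add R to get RBRRBBRR; options L={ -1; -7/8; -13/16 } R={ -51/64; -25/32; -3/4; -1/2; 0 } → -103/128
step 9: add R to get RBRRBBRRR; options L={ -1; -7/8; -13/16 } R={ -103/128; -51/64; -25/32; -3/4; -1/2; 0 } → -207/256
step 10: add B to get RBRRBBRRRB; options L={ -1; -7/8; -13/16; -207/256 } R={ -103/128; -51/64; -25/32; -3/4; -1/2; 0 } → -413/512
step 11: add B to get RBRRBBRRRBB; options L={ -1; -7/8; -13/16; -207/256; -413/512 } R={ -103/128; -51/64; -25/32; -3/4; -1/2; 0 } → -825/1024
step 12: add B to get RBRRBBRRRBBB; options L={ -1; -7/8; -13/16; -207/256; -413/512; -825/1024 } R={ -103/128; -51/64; -25/32; -3/4; -1/2; 0 } → -1649/2048
step 13: add B to get RBRRBBRRRBBBB; options L={ -1; -7/8; -13/16; -207/256; -413/512; -825/1024; -1649/2048 } R={ -103/128; -51/64; -25/32; -3/4; -1/2; 0 } → -3297/4096
step 14: add R to get RBRRBBRRRBBBBR; options L={ -1; -7/8; -13/16; -207/256; -413/512; -825/1024; -1649/2048 } R={ -3297/4096; -103/128; -51/64; -25/32; -3/4; -1/2; 0 } → -6595/8192

-6595/8192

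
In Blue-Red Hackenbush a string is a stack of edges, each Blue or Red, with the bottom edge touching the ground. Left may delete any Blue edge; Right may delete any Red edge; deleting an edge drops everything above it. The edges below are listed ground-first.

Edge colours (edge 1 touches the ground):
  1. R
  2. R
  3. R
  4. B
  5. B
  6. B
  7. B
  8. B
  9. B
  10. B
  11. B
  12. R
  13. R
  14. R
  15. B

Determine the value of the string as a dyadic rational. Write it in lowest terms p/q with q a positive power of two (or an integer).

Recurse on prefixes of the 15-edge string R R R B B B B B B B B R R R B:
G(R) = { (no moves) | 0 } -> -1
G(RR) = { (no moves) | -1; 0 } -> -2
G(RRR) = { (no moves) | -2; -1; 0 } -> -3
G(RRRB) = { -3 | -2; -1; 0 } -> -5/2
G(RRRBB) = { -3; -5/2 | -2; -1; 0 } -> -9/4
G(RRRBBB) = { -3; -5/2; -9/4 | -2; -1; 0 } -> -17/8
G(RRRBBBB) = { -3; -5/2; -9/4; -17/8 | -2; -1; 0 } -> -33/16
G(RRRBBBBB) = { -3; -5/2; -9/4; -17/8; -33/16 | -2; -1; 0 } -> -65/32
G(RRRBBBBBB) = { -3; -5/2; -9/4; -17/8; -33/16; -65/32 | -2; -1; 0 } -> -129/64
G(RRRBBBBBBB) = { -3; -5/2; -9/4; -17/8; -33/16; -65/32; -129/64 | -2; -1; 0 } -> -257/128
G(RRRBBBBBBBB) = { -3; -5/2; -9/4; -17/8; -33/16; -65/32; -129/64; -257/128 | -2; -1; 0 } -> -513/256
G(RRRBBBBBBBBR) = { -3; -5/2; -9/4; -17/8; -33/16; -65/32; -129/64; -257/128 | -513/256; -2; -1; 0 } -> -1027/512
G(RRRBBBBBBBBRR) = { -3; -5/2; -9/4; -17/8; -33/16; -65/32; -129/64; -257/128 | -1027/512; -513/256; -2; -1; 0 } -> -2055/1024
G(RRRBBBBBBBBRRR) = { -3; -5/2; -9/4; -17/8; -33/16; -65/32; -129/64; -257/128 | -2055/1024; -1027/512; -513/256; -2; -1; 0 } -> -4111/2048
G(RRRBBBBBBBBRRRB) = { -3; -5/2; -9/4; -17/8; -33/16; -65/32; -129/64; -257/128; -4111/2048 | -2055/1024; -1027/512; -513/256; -2; -1; 0 } -> -8221/4096

-8221/4096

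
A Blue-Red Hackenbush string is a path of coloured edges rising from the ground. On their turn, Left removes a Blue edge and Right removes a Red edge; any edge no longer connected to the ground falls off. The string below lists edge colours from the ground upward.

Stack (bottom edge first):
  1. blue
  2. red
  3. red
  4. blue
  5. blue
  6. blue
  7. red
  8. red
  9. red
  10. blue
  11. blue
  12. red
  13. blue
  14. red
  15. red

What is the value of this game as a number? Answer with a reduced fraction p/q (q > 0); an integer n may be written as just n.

7273/16384

value(b) = { 0 | (no moves) } — 1
value(br) = { 0 | 1 } — 1/2
value(brr) = { 0 | 1/2, 1 } — 1/4
value(brrb) = { 0, 1/4 | 1/2, 1 } — 3/8
value(brrbb) = { 0, 1/4, 3/8 | 1/2, 1 } — 7/16
value(brrbbb) = { 0, 1/4, 3/8, 7/16 | 1/2, 1 } — 15/32
value(brrbbbr) = { 0, 1/4, 3/8, 7/16 | 15/32, 1/2, 1 } — 29/64
value(brrbbbrr) = { 0, 1/4, 3/8, 7/16 | 29/64, 15/32, 1/2, 1 } — 57/128
value(brrbbbrrr) = { 0, 1/4, 3/8, 7/16 | 57/128, 29/64, 15/32, 1/2, 1 } — 113/256
value(brrbbbrrrb) = { 0, 1/4, 3/8, 7/16, 113/256 | 57/128, 29/64, 15/32, 1/2, 1 } — 227/512
value(brrbbbrrrbb) = { 0, 1/4, 3/8, 7/16, 113/256, 227/512 | 57/128, 29/64, 15/32, 1/2, 1 } — 455/1024
value(brrbbbrrrbbr) = { 0, 1/4, 3/8, 7/16, 113/256, 227/512 | 455/1024, 57/128, 29/64, 15/32, 1/2, 1 } — 909/2048
value(brrbbbrrrbbrb) = { 0, 1/4, 3/8, 7/16, 113/256, 227/512, 909/2048 | 455/1024, 57/128, 29/64, 15/32, 1/2, 1 } — 1819/4096
value(brrbbbrrrbbrbr) = { 0, 1/4, 3/8, 7/16, 113/256, 227/512, 909/2048 | 1819/4096, 455/1024, 57/128, 29/64, 15/32, 1/2, 1 } — 3637/8192
value(brrbbbrrrbbrbrr) = { 0, 1/4, 3/8, 7/16, 113/256, 227/512, 909/2048 | 3637/8192, 1819/4096, 455/1024, 57/128, 29/64, 15/32, 1/2, 1 } — 7273/16384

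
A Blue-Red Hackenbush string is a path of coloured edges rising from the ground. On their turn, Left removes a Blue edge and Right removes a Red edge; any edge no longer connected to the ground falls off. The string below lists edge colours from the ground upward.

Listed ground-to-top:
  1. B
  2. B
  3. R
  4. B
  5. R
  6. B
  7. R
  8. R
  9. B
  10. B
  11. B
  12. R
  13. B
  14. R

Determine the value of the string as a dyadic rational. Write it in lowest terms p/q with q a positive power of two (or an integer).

6773/4096

edge 1 of 14 (B): { 0 |  } => 1
edge 2 of 14 (B): { 0,1 |  } => 2
edge 3 of 14 (R): { 0,1 | 2 } => 3/2
edge 4 of 14 (B): { 0,1,3/2 | 2 } => 7/4
edge 5 of 14 (R): { 0,1,3/2 | 7/4,2 } => 13/8
edge 6 of 14 (B): { 0,1,3/2,13/8 | 7/4,2 } => 27/16
edge 7 of 14 (R): { 0,1,3/2,13/8 | 27/16,7/4,2 } => 53/32
edge 8 of 14 (R): { 0,1,3/2,13/8 | 53/32,27/16,7/4,2 } => 105/64
edge 9 of 14 (B): { 0,1,3/2,13/8,105/64 | 53/32,27/16,7/4,2 } => 211/128
edge 10 of 14 (B): { 0,1,3/2,13/8,105/64,211/128 | 53/32,27/16,7/4,2 } => 423/256
edge 11 of 14 (B): { 0,1,3/2,13/8,105/64,211/128,423/256 | 53/32,27/16,7/4,2 } => 847/512
edge 12 of 14 (R): { 0,1,3/2,13/8,105/64,211/128,423/256 | 847/512,53/32,27/16,7/4,2 } => 1693/1024
edge 13 of 14 (B): { 0,1,3/2,13/8,105/64,211/128,423/256,1693/1024 | 847/512,53/32,27/16,7/4,2 } => 3387/2048
edge 14 of 14 (R): { 0,1,3/2,13/8,105/64,211/128,423/256,1693/1024 | 3387/2048,847/512,53/32,27/16,7/4,2 } => 6773/4096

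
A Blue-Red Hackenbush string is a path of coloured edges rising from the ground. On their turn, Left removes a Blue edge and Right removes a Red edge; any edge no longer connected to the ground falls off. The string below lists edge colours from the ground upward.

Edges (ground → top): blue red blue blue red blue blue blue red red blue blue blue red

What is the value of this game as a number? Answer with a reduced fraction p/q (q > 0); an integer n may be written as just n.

7069/8192

edge 1 of 14 (blue): { 0 |  } → 1
edge 2 of 14 (red): { 0 | 1 } → 1/2
edge 3 of 14 (blue): { 0, 1/2 | 1 } → 3/4
edge 4 of 14 (blue): { 0, 1/2, 3/4 | 1 } → 7/8
edge 5 of 14 (red): { 0, 1/2, 3/4 | 7/8, 1 } → 13/16
edge 6 of 14 (blue): { 0, 1/2, 3/4, 13/16 | 7/8, 1 } → 27/32
edge 7 of 14 (blue): { 0, 1/2, 3/4, 13/16, 27/32 | 7/8, 1 } → 55/64
edge 8 of 14 (blue): { 0, 1/2, 3/4, 13/16, 27/32, 55/64 | 7/8, 1 } → 111/128
edge 9 of 14 (red): { 0, 1/2, 3/4, 13/16, 27/32, 55/64 | 111/128, 7/8, 1 } → 221/256
edge 10 of 14 (red): { 0, 1/2, 3/4, 13/16, 27/32, 55/64 | 221/256, 111/128, 7/8, 1 } → 441/512
edge 11 of 14 (blue): { 0, 1/2, 3/4, 13/16, 27/32, 55/64, 441/512 | 221/256, 111/128, 7/8, 1 } → 883/1024
edge 12 of 14 (blue): { 0, 1/2, 3/4, 13/16, 27/32, 55/64, 441/512, 883/1024 | 221/256, 111/128, 7/8, 1 } → 1767/2048
edge 13 of 14 (blue): { 0, 1/2, 3/4, 13/16, 27/32, 55/64, 441/512, 883/1024, 1767/2048 | 221/256, 111/128, 7/8, 1 } → 3535/4096
edge 14 of 14 (red): { 0, 1/2, 3/4, 13/16, 27/32, 55/64, 441/512, 883/1024, 1767/2048 | 3535/4096, 221/256, 111/128, 7/8, 1 } → 7069/8192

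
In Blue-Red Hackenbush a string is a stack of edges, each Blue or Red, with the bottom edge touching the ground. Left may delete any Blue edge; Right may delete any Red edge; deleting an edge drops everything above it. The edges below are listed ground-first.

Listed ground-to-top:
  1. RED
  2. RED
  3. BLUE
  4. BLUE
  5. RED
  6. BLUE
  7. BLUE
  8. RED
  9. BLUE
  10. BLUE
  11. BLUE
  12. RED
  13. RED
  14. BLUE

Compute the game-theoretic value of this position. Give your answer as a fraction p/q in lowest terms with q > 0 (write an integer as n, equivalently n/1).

step 1: add RED to get R; options L={  } R={ 0 } ⇒ -1
step 2: add RED to get RR; options L={  } R={ -1; 0 } ⇒ -2
step 3: add BLUE to get RRB; options L={ -2 } R={ -1; 0 } ⇒ -3/2
step 4: add BLUE to get RRBB; options L={ -2; -3/2 } R={ -1; 0 } ⇒ -5/4
step 5: add RED to get RRBBR; options L={ -2; -3/2 } R={ -5/4; -1; 0 } ⇒ -11/8
step 6: add BLUE to get RRBBRB; options L={ -2; -3/2; -11/8 } R={ -5/4; -1; 0 } ⇒ -21/16
step 7: add BLUE to get RRBBRBB; options L={ -2; -3/2; -11/8; -21/16 } R={ -5/4; -1; 0 } ⇒ -41/32
step 8: add RED to get RRBBRBBR; options L={ -2; -3/2; -11/8; -21/16 } R={ -41/32; -5/4; -1; 0 } ⇒ -83/64
step 9: add BLUE to get RRBBRBBRB; options L={ -2; -3/2; -11/8; -21/16; -83/64 } R={ -41/32; -5/4; -1; 0 } ⇒ -165/128
step 10: add BLUE to get RRBBRBBRBB; options L={ -2; -3/2; -11/8; -21/16; -83/64; -165/128 } R={ -41/32; -5/4; -1; 0 } ⇒ -329/256
step 11: add BLUE to get RRBBRBBRBBB; options L={ -2; -3/2; -11/8; -21/16; -83/64; -165/128; -329/256 } R={ -41/32; -5/4; -1; 0 } ⇒ -657/512
step 12: add RED to get RRBBRBBRBBBR; options L={ -2; -3/2; -11/8; -21/16; -83/64; -165/128; -329/256 } R={ -657/512; -41/32; -5/4; -1; 0 } ⇒ -1315/1024
step 13: add RED to get RRBBRBBRBBBRR; options L={ -2; -3/2; -11/8; -21/16; -83/64; -165/128; -329/256 } R={ -1315/1024; -657/512; -41/32; -5/4; -1; 0 } ⇒ -2631/2048
step 14: add BLUE to get RRBBRBBRBBBRRB; options L={ -2; -3/2; -11/8; -21/16; -83/64; -165/128; -329/256; -2631/2048 } R={ -1315/1024; -657/512; -41/32; -5/4; -1; 0 } ⇒ -5261/4096

-5261/4096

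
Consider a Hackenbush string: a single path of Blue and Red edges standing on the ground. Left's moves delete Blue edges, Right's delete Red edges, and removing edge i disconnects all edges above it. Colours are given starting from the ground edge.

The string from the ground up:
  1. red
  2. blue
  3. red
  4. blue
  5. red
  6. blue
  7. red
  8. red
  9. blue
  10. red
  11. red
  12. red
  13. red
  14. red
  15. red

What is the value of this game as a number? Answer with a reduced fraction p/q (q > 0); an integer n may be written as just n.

Recurse on prefixes of the 15-edge string red blue red blue red blue red red blue red red red red red red:
value_1 [r]  L=[∅]  R=[0]  — -1
value_2 [rb]  L=[-1]  R=[0]  — -1/2
value_3 [rbr]  L=[-1]  R=[-1/2 0]  — -3/4
value_4 [rbrb]  L=[-1 -3/4]  R=[-1/2 0]  — -5/8
value_5 [rbrbr]  L=[-1 -3/4]  R=[-5/8 -1/2 0]  — -11/16
value_6 [rbrbrb]  L=[-1 -3/4 -11/16]  R=[-5/8 -1/2 0]  — -21/32
value_7 [rbrbrbr]  L=[-1 -3/4 -11/16]  R=[-21/32 -5/8 -1/2 0]  — -43/64
value_8 [rbrbrbrr]  L=[-1 -3/4 -11/16]  R=[-43/64 -21/32 -5/8 -1/2 0]  — -87/128
value_9 [rbrbrbrrb]  L=[-1 -3/4 -11/16 -87/128]  R=[-43/64 -21/32 -5/8 -1/2 0]  — -173/256
value_10 [rbrbrbrrbr]  L=[-1 -3/4 -11/16 -87/128]  R=[-173/256 -43/64 -21/32 -5/8 -1/2 0]  — -347/512
value_11 [rbrbrbrrbrr]  L=[-1 -3/4 -11/16 -87/128]  R=[-347/512 -173/256 -43/64 -21/32 -5/8 -1/2 0]  — -695/1024
value_12 [rbrbrbrrbrrr]  L=[-1 -3/4 -11/16 -87/128]  R=[-695/1024 -347/512 -173/256 -43/64 -21/32 -5/8 -1/2 0]  — -1391/2048
value_13 [rbrbrbrrbrrrr]  L=[-1 -3/4 -11/16 -87/128]  R=[-1391/2048 -695/1024 -347/512 -173/256 -43/64 -21/32 -5/8 -1/2 0]  — -2783/4096
value_14 [rbrbrbrrbrrrrr]  L=[-1 -3/4 -11/16 -87/128]  R=[-2783/4096 -1391/2048 -695/1024 -347/512 -173/256 -43/64 -21/32 -5/8 -1/2 0]  — -5567/8192
value_15 [rbrbrbrrbrrrrrr]  L=[-1 -3/4 -11/16 -87/128]  R=[-5567/8192 -2783/4096 -1391/2048 -695/1024 -347/512 -173/256 -43/64 -21/32 -5/8 -1/2 0]  — -11135/16384

-11135/16384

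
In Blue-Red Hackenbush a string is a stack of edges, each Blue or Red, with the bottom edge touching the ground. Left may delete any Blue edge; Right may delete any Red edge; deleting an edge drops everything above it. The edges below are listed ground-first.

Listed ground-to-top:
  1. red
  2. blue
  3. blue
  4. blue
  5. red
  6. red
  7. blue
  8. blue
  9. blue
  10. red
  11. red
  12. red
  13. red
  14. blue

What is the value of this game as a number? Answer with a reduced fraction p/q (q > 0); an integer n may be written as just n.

Build G(s[:k]) for k = 1..14, string s = red blue blue blue red red blue blue blue red red red red blue.
G(r) = { · | 0 } so -1
G(rb) = { -1 | 0 } so -1/2
G(rbb) = { -1 -1/2 | 0 } so -1/4
G(rbbb) = { -1 -1/2 -1/4 | 0 } so -1/8
G(rbbbr) = { -1 -1/2 -1/4 | -1/8 0 } so -3/16
G(rbbbrr) = { -1 -1/2 -1/4 | -3/16 -1/8 0 } so -7/32
G(rbbbrrb) = { -1 -1/2 -1/4 -7/32 | -3/16 -1/8 0 } so -13/64
G(rbbbrrbb) = { -1 -1/2 -1/4 -7/32 -13/64 | -3/16 -1/8 0 } so -25/128
G(rbbbrrbbb) = { -1 -1/2 -1/4 -7/32 -13/64 -25/128 | -3/16 -1/8 0 } so -49/256
G(rbbbrrbbbr) = { -1 -1/2 -1/4 -7/32 -13/64 -25/128 | -49/256 -3/16 -1/8 0 } so -99/512
G(rbbbrrbbbrr) = { -1 -1/2 -1/4 -7/32 -13/64 -25/128 | -99/512 -49/256 -3/16 -1/8 0 } so -199/1024
G(rbbbrrbbbrrr) = { -1 -1/2 -1/4 -7/32 -13/64 -25/128 | -199/1024 -99/512 -49/256 -3/16 -1/8 0 } so -399/2048
G(rbbbrrbbbrrrr) = { -1 -1/2 -1/4 -7/32 -13/64 -25/128 | -399/2048 -199/1024 -99/512 -49/256 -3/16 -1/8 0 } so -799/4096
G(rbbbrrbbbrrrrb) = { -1 -1/2 -1/4 -7/32 -13/64 -25/128 -799/4096 | -399/2048 -199/1024 -99/512 -49/256 -3/16 -1/8 0 } so -1597/8192

-1597/8192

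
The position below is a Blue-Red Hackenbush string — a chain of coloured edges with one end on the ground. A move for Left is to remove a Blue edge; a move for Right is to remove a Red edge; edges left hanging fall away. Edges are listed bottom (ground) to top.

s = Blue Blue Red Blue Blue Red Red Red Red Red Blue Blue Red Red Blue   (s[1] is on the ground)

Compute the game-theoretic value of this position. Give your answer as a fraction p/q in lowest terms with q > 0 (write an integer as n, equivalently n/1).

G(B) = { 0 | (no moves) } → 1
G(BB) = { 0,1 | (no moves) } → 2
G(BBR) = { 0,1 | 2 } → 3/2
G(BBRB) = { 0,1,3/2 | 2 } → 7/4
G(BBRBB) = { 0,1,3/2,7/4 | 2 } → 15/8
G(BBRBBR) = { 0,1,3/2,7/4 | 15/8,2 } → 29/16
G(BBRBBRR) = { 0,1,3/2,7/4 | 29/16,15/8,2 } → 57/32
G(BBRBBRRR) = { 0,1,3/2,7/4 | 57/32,29/16,15/8,2 } → 113/64
G(BBRBBRRRR) = { 0,1,3/2,7/4 | 113/64,57/32,29/16,15/8,2 } → 225/128
G(BBRBBRRRRR) = { 0,1,3/2,7/4 | 225/128,113/64,57/32,29/16,15/8,2 } → 449/256
G(BBRBBRRRRRB) = { 0,1,3/2,7/4,449/256 | 225/128,113/64,57/32,29/16,15/8,2 } → 899/512
G(BBRBBRRRRRBB) = { 0,1,3/2,7/4,449/256,899/512 | 225/128,113/64,57/32,29/16,15/8,2 } → 1799/1024
G(BBRBBRRRRRBBR) = { 0,1,3/2,7/4,449/256,899/512 | 1799/1024,225/128,113/64,57/32,29/16,15/8,2 } → 3597/2048
G(BBRBBRRRRRBBRR) = { 0,1,3/2,7/4,449/256,899/512 | 3597/2048,1799/1024,225/128,113/64,57/32,29/16,15/8,2 } → 7193/4096
G(BBRBBRRRRRBBRRB) = { 0,1,3/2,7/4,449/256,899/512,7193/4096 | 3597/2048,1799/1024,225/128,113/64,57/32,29/16,15/8,2 } → 14387/8192

14387/8192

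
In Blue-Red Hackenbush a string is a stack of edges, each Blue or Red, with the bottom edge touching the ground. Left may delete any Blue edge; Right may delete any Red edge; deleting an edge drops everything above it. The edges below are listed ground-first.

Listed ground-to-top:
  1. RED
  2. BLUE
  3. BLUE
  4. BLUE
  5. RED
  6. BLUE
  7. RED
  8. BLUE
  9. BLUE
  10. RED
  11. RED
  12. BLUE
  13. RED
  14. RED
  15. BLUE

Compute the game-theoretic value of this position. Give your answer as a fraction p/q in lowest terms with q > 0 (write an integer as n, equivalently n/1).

v_1 [R]  L=[∅]  R=[0]  => -1
v_2 [RB]  L=[-1]  R=[0]  => -1/2
v_3 [RBB]  L=[-1 -1/2]  R=[0]  => -1/4
v_4 [RBBB]  L=[-1 -1/2 -1/4]  R=[0]  => -1/8
v_5 [RBBBR]  L=[-1 -1/2 -1/4]  R=[-1/8 0]  => -3/16
v_6 [RBBBRB]  L=[-1 -1/2 -1/4 -3/16]  R=[-1/8 0]  => -5/32
v_7 [RBBBRBR]  L=[-1 -1/2 -1/4 -3/16]  R=[-5/32 -1/8 0]  => -11/64
v_8 [RBBBRBRB]  L=[-1 -1/2 -1/4 -3/16 -11/64]  R=[-5/32 -1/8 0]  => -21/128
v_9 [RBBBRBRBB]  L=[-1 -1/2 -1/4 -3/16 -11/64 -21/128]  R=[-5/32 -1/8 0]  => -41/256
v_10 [RBBBRBRBBR]  L=[-1 -1/2 -1/4 -3/16 -11/64 -21/128]  R=[-41/256 -5/32 -1/8 0]  => -83/512
v_11 [RBBBRBRBBRR]  L=[-1 -1/2 -1/4 -3/16 -11/64 -21/128]  R=[-83/512 -41/256 -5/32 -1/8 0]  => -167/1024
v_12 [RBBBRBRBBRRB]  L=[-1 -1/2 -1/4 -3/16 -11/64 -21/128 -167/1024]  R=[-83/512 -41/256 -5/32 -1/8 0]  => -333/2048
v_13 [RBBBRBRBBRRBR]  L=[-1 -1/2 -1/4 -3/16 -11/64 -21/128 -167/1024]  R=[-333/2048 -83/512 -41/256 -5/32 -1/8 0]  => -667/4096
v_14 [RBBBRBRBBRRBRR]  L=[-1 -1/2 -1/4 -3/16 -11/64 -21/128 -167/1024]  R=[-667/4096 -333/2048 -83/512 -41/256 -5/32 -1/8 0]  => -1335/8192
v_15 [RBBBRBRBBRRBRRB]  L=[-1 -1/2 -1/4 -3/16 -11/64 -21/128 -167/1024 -1335/8192]  R=[-667/4096 -333/2048 -83/512 -41/256 -5/32 -1/8 0]  => -2669/16384

-2669/16384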